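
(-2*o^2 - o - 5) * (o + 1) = -2*o^3 - 3*o^2 - 6*o - 5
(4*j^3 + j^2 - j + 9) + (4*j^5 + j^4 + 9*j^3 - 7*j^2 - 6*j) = 4*j^5 + j^4 + 13*j^3 - 6*j^2 - 7*j + 9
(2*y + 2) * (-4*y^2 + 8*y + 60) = -8*y^3 + 8*y^2 + 136*y + 120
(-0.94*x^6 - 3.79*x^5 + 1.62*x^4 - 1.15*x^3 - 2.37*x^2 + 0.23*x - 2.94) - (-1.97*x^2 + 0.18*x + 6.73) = -0.94*x^6 - 3.79*x^5 + 1.62*x^4 - 1.15*x^3 - 0.4*x^2 + 0.05*x - 9.67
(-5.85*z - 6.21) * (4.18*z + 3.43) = -24.453*z^2 - 46.0233*z - 21.3003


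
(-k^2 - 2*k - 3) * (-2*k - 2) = 2*k^3 + 6*k^2 + 10*k + 6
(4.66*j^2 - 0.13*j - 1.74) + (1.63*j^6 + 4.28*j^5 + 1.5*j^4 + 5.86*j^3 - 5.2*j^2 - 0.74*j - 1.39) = 1.63*j^6 + 4.28*j^5 + 1.5*j^4 + 5.86*j^3 - 0.54*j^2 - 0.87*j - 3.13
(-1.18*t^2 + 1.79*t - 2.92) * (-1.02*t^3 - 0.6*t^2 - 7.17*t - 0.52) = 1.2036*t^5 - 1.1178*t^4 + 10.365*t^3 - 10.4687*t^2 + 20.0056*t + 1.5184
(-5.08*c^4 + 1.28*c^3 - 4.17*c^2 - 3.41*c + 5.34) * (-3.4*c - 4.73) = 17.272*c^5 + 19.6764*c^4 + 8.1236*c^3 + 31.3181*c^2 - 2.0267*c - 25.2582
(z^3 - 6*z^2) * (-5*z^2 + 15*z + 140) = -5*z^5 + 45*z^4 + 50*z^3 - 840*z^2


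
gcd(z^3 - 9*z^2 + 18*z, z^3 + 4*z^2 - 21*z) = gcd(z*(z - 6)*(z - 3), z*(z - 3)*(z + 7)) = z^2 - 3*z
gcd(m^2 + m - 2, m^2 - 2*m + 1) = m - 1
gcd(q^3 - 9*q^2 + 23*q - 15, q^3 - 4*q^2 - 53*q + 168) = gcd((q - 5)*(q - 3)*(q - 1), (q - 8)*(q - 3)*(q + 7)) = q - 3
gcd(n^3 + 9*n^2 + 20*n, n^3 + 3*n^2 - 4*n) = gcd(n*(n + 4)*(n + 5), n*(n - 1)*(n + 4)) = n^2 + 4*n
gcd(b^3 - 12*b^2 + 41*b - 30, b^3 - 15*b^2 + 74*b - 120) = b^2 - 11*b + 30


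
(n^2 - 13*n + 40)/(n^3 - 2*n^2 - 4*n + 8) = (n^2 - 13*n + 40)/(n^3 - 2*n^2 - 4*n + 8)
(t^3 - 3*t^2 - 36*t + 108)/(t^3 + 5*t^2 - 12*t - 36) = (t - 6)/(t + 2)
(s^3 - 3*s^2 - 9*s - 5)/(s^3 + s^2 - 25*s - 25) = (s + 1)/(s + 5)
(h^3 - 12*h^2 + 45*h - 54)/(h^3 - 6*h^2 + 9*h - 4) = (h^3 - 12*h^2 + 45*h - 54)/(h^3 - 6*h^2 + 9*h - 4)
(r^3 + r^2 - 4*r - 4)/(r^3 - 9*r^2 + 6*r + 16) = (r + 2)/(r - 8)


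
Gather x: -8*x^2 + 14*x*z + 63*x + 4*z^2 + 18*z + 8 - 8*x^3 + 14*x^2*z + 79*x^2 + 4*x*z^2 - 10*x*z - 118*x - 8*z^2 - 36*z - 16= -8*x^3 + x^2*(14*z + 71) + x*(4*z^2 + 4*z - 55) - 4*z^2 - 18*z - 8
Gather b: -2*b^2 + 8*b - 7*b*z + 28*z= -2*b^2 + b*(8 - 7*z) + 28*z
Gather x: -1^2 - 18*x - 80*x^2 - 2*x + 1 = -80*x^2 - 20*x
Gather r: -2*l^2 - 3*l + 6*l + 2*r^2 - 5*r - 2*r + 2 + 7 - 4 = -2*l^2 + 3*l + 2*r^2 - 7*r + 5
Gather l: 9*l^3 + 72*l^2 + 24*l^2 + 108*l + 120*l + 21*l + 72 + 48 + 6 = 9*l^3 + 96*l^2 + 249*l + 126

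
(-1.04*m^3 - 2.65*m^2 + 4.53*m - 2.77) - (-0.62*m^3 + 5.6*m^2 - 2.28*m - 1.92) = -0.42*m^3 - 8.25*m^2 + 6.81*m - 0.85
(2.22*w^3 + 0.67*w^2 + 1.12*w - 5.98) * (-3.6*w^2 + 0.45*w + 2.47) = -7.992*w^5 - 1.413*w^4 + 1.7529*w^3 + 23.6869*w^2 + 0.0754000000000001*w - 14.7706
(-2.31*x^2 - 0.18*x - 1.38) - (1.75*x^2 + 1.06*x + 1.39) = -4.06*x^2 - 1.24*x - 2.77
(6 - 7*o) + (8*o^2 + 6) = 8*o^2 - 7*o + 12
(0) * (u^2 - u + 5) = 0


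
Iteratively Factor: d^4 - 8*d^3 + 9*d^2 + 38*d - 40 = (d - 5)*(d^3 - 3*d^2 - 6*d + 8) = (d - 5)*(d + 2)*(d^2 - 5*d + 4) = (d - 5)*(d - 4)*(d + 2)*(d - 1)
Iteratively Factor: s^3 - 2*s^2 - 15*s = (s - 5)*(s^2 + 3*s) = s*(s - 5)*(s + 3)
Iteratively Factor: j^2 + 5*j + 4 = (j + 1)*(j + 4)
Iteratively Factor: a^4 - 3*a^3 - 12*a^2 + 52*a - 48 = (a - 3)*(a^3 - 12*a + 16) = (a - 3)*(a + 4)*(a^2 - 4*a + 4) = (a - 3)*(a - 2)*(a + 4)*(a - 2)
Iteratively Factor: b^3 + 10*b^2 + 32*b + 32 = (b + 4)*(b^2 + 6*b + 8) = (b + 2)*(b + 4)*(b + 4)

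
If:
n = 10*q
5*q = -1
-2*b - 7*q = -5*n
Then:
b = -43/10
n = -2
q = -1/5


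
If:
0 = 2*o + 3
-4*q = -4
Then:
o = -3/2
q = 1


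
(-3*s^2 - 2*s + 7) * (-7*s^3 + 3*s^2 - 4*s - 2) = 21*s^5 + 5*s^4 - 43*s^3 + 35*s^2 - 24*s - 14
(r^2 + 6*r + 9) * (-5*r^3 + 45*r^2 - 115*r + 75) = -5*r^5 + 15*r^4 + 110*r^3 - 210*r^2 - 585*r + 675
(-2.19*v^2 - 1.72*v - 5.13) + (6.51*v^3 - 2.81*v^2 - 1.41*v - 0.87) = 6.51*v^3 - 5.0*v^2 - 3.13*v - 6.0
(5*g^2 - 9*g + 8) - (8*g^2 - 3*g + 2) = -3*g^2 - 6*g + 6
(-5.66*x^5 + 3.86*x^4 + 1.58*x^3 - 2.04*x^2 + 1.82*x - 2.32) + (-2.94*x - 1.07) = -5.66*x^5 + 3.86*x^4 + 1.58*x^3 - 2.04*x^2 - 1.12*x - 3.39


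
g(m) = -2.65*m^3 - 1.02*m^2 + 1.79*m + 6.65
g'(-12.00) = -1118.53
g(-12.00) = 4417.49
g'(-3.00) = -63.64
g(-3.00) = 63.65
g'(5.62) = -260.77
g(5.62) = -485.89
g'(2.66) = -59.89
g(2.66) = -45.68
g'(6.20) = -316.46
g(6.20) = -653.03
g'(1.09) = -9.88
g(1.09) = 3.96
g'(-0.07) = 1.89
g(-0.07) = 6.52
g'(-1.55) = -14.15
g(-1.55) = 11.29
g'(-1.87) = -22.20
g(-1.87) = 17.06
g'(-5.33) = -213.19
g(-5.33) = 369.39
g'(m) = -7.95*m^2 - 2.04*m + 1.79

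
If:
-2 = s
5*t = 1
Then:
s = -2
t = 1/5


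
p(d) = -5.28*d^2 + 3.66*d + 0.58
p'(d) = 3.66 - 10.56*d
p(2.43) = -21.70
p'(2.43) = -22.00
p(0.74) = 0.40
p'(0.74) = -4.15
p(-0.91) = -7.12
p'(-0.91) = 13.27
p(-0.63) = -3.82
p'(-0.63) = 10.31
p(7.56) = -273.52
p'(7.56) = -76.17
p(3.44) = -49.31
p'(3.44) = -32.67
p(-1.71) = -21.12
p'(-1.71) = 21.72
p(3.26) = -43.60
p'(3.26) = -30.77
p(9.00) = -394.16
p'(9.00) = -91.38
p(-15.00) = -1242.32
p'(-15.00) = 162.06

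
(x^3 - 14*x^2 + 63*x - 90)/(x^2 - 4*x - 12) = (x^2 - 8*x + 15)/(x + 2)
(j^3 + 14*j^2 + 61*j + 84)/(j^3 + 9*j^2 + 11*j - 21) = (j + 4)/(j - 1)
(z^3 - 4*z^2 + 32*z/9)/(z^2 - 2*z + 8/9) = z*(3*z - 8)/(3*z - 2)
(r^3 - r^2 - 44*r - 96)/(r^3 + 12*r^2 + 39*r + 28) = (r^2 - 5*r - 24)/(r^2 + 8*r + 7)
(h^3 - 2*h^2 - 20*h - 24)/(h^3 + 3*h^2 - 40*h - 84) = (h + 2)/(h + 7)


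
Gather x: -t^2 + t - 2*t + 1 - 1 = -t^2 - t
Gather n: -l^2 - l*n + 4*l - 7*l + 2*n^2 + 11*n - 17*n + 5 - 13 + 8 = -l^2 - 3*l + 2*n^2 + n*(-l - 6)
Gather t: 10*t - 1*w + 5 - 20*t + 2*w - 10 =-10*t + w - 5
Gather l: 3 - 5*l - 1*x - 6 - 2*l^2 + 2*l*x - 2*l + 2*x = -2*l^2 + l*(2*x - 7) + x - 3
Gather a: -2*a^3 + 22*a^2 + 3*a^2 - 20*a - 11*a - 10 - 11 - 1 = -2*a^3 + 25*a^2 - 31*a - 22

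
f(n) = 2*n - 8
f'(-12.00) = 2.00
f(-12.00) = -32.00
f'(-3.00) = 2.00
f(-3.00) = -14.00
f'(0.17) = 2.00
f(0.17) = -7.66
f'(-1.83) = 2.00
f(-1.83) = -11.66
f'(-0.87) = 2.00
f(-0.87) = -9.74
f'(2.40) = 2.00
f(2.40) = -3.20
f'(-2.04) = 2.00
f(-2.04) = -12.08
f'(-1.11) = 2.00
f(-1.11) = -10.22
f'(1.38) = 2.00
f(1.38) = -5.24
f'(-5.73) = 2.00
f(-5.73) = -19.46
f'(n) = 2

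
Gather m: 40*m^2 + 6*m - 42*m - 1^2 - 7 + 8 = 40*m^2 - 36*m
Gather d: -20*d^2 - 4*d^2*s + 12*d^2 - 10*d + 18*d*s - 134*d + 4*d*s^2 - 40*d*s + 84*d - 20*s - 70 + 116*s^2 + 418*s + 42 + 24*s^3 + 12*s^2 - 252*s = d^2*(-4*s - 8) + d*(4*s^2 - 22*s - 60) + 24*s^3 + 128*s^2 + 146*s - 28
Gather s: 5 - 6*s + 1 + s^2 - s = s^2 - 7*s + 6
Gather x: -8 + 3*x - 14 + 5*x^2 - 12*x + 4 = 5*x^2 - 9*x - 18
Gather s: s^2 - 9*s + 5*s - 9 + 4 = s^2 - 4*s - 5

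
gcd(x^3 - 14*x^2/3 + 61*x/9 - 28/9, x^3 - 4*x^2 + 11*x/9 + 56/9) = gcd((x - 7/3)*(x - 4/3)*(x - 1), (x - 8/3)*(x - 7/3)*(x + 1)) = x - 7/3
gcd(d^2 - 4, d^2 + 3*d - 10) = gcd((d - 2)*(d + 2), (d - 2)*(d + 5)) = d - 2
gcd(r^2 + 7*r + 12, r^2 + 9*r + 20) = r + 4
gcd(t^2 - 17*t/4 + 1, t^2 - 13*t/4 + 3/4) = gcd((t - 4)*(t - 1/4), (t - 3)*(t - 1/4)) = t - 1/4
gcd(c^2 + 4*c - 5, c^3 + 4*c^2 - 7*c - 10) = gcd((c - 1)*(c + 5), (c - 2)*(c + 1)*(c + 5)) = c + 5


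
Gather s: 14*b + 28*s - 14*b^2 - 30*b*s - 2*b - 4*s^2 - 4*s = -14*b^2 + 12*b - 4*s^2 + s*(24 - 30*b)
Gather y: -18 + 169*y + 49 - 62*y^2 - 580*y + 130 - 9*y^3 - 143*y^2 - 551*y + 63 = -9*y^3 - 205*y^2 - 962*y + 224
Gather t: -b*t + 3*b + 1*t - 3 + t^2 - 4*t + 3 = 3*b + t^2 + t*(-b - 3)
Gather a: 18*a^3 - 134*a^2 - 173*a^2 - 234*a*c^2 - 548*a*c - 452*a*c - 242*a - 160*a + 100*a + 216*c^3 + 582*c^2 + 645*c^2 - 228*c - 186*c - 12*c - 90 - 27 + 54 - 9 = 18*a^3 - 307*a^2 + a*(-234*c^2 - 1000*c - 302) + 216*c^3 + 1227*c^2 - 426*c - 72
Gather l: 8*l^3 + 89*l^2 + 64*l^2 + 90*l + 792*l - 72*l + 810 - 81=8*l^3 + 153*l^2 + 810*l + 729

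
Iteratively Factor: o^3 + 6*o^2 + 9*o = (o + 3)*(o^2 + 3*o) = (o + 3)^2*(o)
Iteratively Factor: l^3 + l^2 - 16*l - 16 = (l - 4)*(l^2 + 5*l + 4) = (l - 4)*(l + 4)*(l + 1)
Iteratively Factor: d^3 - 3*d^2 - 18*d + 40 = (d - 5)*(d^2 + 2*d - 8) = (d - 5)*(d + 4)*(d - 2)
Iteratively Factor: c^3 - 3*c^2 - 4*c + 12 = (c - 2)*(c^2 - c - 6) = (c - 2)*(c + 2)*(c - 3)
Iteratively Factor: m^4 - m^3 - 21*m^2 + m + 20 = (m + 4)*(m^3 - 5*m^2 - m + 5) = (m - 5)*(m + 4)*(m^2 - 1) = (m - 5)*(m + 1)*(m + 4)*(m - 1)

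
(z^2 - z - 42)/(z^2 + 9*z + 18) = (z - 7)/(z + 3)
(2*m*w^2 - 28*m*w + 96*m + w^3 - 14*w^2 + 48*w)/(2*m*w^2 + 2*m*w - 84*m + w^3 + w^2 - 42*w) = (w - 8)/(w + 7)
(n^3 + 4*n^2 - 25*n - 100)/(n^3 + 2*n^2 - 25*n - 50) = (n + 4)/(n + 2)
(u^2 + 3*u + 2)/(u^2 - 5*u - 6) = (u + 2)/(u - 6)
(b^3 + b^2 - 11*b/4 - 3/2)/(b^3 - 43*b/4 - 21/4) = (2*b^2 + b - 6)/(2*b^2 - b - 21)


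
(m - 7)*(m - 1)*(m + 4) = m^3 - 4*m^2 - 25*m + 28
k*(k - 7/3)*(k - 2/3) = k^3 - 3*k^2 + 14*k/9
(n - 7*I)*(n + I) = n^2 - 6*I*n + 7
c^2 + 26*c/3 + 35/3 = (c + 5/3)*(c + 7)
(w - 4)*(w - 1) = w^2 - 5*w + 4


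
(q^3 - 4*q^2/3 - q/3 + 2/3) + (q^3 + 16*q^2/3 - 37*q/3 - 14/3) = 2*q^3 + 4*q^2 - 38*q/3 - 4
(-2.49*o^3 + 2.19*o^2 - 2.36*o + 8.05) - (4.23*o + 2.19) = -2.49*o^3 + 2.19*o^2 - 6.59*o + 5.86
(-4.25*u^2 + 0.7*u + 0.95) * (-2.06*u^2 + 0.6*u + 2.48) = 8.755*u^4 - 3.992*u^3 - 12.077*u^2 + 2.306*u + 2.356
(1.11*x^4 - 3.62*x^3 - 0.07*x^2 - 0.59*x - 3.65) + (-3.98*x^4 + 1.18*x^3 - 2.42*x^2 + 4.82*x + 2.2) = -2.87*x^4 - 2.44*x^3 - 2.49*x^2 + 4.23*x - 1.45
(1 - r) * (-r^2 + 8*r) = r^3 - 9*r^2 + 8*r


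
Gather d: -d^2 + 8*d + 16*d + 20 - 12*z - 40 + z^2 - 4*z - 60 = -d^2 + 24*d + z^2 - 16*z - 80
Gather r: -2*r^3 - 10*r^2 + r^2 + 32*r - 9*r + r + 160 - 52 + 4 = -2*r^3 - 9*r^2 + 24*r + 112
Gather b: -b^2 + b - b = -b^2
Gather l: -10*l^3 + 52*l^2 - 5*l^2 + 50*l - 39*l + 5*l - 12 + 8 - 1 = -10*l^3 + 47*l^2 + 16*l - 5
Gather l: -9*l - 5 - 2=-9*l - 7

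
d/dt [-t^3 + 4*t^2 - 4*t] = -3*t^2 + 8*t - 4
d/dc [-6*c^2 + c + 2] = 1 - 12*c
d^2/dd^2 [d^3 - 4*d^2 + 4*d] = 6*d - 8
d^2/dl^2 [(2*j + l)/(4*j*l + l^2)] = 2*(3*l*(-2*j - l)*(4*j + l) + 4*(2*j + l)^3)/(l^3*(4*j + l)^3)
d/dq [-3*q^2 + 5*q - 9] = 5 - 6*q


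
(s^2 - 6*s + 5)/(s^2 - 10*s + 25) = (s - 1)/(s - 5)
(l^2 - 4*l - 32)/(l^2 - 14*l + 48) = (l + 4)/(l - 6)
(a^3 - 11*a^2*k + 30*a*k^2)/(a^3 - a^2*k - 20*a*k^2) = (a - 6*k)/(a + 4*k)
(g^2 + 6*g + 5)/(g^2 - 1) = (g + 5)/(g - 1)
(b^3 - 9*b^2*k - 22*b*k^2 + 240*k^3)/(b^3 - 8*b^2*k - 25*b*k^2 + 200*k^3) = (b - 6*k)/(b - 5*k)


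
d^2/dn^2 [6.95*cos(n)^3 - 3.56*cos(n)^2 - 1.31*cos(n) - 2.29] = -3.9025*cos(n) + 7.12*cos(2*n) - 15.6375*cos(3*n)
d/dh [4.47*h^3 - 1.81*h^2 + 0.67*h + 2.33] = 13.41*h^2 - 3.62*h + 0.67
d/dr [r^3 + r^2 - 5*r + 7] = 3*r^2 + 2*r - 5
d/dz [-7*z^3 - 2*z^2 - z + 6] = -21*z^2 - 4*z - 1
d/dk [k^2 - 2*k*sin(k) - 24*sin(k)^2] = -2*k*cos(k) + 2*k - 2*sin(k) - 24*sin(2*k)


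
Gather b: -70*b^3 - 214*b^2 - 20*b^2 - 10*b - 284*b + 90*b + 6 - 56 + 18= -70*b^3 - 234*b^2 - 204*b - 32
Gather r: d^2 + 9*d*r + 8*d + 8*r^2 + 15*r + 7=d^2 + 8*d + 8*r^2 + r*(9*d + 15) + 7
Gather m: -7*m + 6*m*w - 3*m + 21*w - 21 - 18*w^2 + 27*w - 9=m*(6*w - 10) - 18*w^2 + 48*w - 30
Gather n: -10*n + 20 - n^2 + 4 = -n^2 - 10*n + 24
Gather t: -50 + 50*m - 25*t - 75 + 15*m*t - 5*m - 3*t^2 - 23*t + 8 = 45*m - 3*t^2 + t*(15*m - 48) - 117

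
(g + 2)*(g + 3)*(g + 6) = g^3 + 11*g^2 + 36*g + 36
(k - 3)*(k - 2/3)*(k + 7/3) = k^3 - 4*k^2/3 - 59*k/9 + 14/3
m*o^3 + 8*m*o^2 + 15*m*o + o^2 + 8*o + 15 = (o + 3)*(o + 5)*(m*o + 1)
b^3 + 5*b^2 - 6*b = b*(b - 1)*(b + 6)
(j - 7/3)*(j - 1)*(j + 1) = j^3 - 7*j^2/3 - j + 7/3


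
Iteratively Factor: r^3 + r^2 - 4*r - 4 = (r + 2)*(r^2 - r - 2) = (r + 1)*(r + 2)*(r - 2)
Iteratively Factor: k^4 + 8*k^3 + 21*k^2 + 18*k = (k)*(k^3 + 8*k^2 + 21*k + 18) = k*(k + 2)*(k^2 + 6*k + 9) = k*(k + 2)*(k + 3)*(k + 3)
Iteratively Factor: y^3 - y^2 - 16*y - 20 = (y + 2)*(y^2 - 3*y - 10) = (y - 5)*(y + 2)*(y + 2)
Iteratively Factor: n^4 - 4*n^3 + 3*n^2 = (n)*(n^3 - 4*n^2 + 3*n) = n*(n - 3)*(n^2 - n) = n*(n - 3)*(n - 1)*(n)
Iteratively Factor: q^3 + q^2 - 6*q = (q + 3)*(q^2 - 2*q) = (q - 2)*(q + 3)*(q)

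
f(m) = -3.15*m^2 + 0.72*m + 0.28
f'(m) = 0.72 - 6.3*m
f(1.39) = -4.81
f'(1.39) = -8.04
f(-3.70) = -45.51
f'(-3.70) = 24.03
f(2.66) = -20.09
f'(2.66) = -16.04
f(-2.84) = -27.17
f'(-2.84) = 18.61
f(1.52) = -5.90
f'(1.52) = -8.86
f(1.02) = -2.26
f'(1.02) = -5.71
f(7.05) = -151.21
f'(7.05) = -43.70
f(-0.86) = -2.67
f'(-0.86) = 6.14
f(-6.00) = -117.44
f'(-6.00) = 38.52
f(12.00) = -444.68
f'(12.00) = -74.88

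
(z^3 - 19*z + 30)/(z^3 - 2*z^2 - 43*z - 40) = (z^2 - 5*z + 6)/(z^2 - 7*z - 8)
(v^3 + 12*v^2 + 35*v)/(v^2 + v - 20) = v*(v + 7)/(v - 4)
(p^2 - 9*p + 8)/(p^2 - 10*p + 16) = (p - 1)/(p - 2)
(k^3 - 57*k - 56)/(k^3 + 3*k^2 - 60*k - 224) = (k + 1)/(k + 4)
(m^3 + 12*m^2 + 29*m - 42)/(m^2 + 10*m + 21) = (m^2 + 5*m - 6)/(m + 3)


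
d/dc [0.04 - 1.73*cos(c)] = 1.73*sin(c)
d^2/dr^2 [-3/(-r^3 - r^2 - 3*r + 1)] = 6*(-(3*r + 1)*(r^3 + r^2 + 3*r - 1) + (3*r^2 + 2*r + 3)^2)/(r^3 + r^2 + 3*r - 1)^3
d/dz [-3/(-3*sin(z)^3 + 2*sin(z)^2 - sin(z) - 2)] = 3*(-9*sin(z)^2 + 4*sin(z) - 1)*cos(z)/(3*sin(z)^3 - 2*sin(z)^2 + sin(z) + 2)^2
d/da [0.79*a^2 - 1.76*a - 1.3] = 1.58*a - 1.76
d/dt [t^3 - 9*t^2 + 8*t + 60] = 3*t^2 - 18*t + 8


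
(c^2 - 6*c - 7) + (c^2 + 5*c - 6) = 2*c^2 - c - 13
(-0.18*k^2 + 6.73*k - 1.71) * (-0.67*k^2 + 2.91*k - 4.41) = 0.1206*k^4 - 5.0329*k^3 + 21.5238*k^2 - 34.6554*k + 7.5411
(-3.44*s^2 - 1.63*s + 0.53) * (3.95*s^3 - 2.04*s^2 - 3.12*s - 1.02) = -13.588*s^5 + 0.5791*s^4 + 16.1515*s^3 + 7.5132*s^2 + 0.00899999999999967*s - 0.5406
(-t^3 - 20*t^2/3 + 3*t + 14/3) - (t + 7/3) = -t^3 - 20*t^2/3 + 2*t + 7/3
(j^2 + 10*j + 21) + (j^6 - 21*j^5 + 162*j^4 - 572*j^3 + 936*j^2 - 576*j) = j^6 - 21*j^5 + 162*j^4 - 572*j^3 + 937*j^2 - 566*j + 21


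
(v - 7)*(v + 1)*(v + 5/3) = v^3 - 13*v^2/3 - 17*v - 35/3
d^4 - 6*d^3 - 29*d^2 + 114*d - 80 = (d - 8)*(d - 2)*(d - 1)*(d + 5)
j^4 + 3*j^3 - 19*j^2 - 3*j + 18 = (j - 3)*(j - 1)*(j + 1)*(j + 6)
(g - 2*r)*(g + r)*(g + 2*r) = g^3 + g^2*r - 4*g*r^2 - 4*r^3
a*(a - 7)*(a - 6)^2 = a^4 - 19*a^3 + 120*a^2 - 252*a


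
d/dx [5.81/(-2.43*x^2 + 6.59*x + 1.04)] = (28.2366*x - 38.2879)/(-2.43*x^2 + 6.59*x + 1.04)^2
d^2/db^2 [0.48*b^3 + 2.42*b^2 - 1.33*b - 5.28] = 2.88*b + 4.84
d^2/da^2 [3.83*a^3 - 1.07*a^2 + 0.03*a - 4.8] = 22.98*a - 2.14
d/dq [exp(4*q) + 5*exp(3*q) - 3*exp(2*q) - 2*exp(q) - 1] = (4*exp(3*q) + 15*exp(2*q) - 6*exp(q) - 2)*exp(q)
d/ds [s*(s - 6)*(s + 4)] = 3*s^2 - 4*s - 24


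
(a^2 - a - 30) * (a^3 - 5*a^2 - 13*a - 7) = a^5 - 6*a^4 - 38*a^3 + 156*a^2 + 397*a + 210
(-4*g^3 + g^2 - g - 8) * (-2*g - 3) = 8*g^4 + 10*g^3 - g^2 + 19*g + 24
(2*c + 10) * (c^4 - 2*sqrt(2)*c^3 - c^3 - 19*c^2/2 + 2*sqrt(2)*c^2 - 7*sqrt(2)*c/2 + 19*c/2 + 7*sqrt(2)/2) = 2*c^5 - 4*sqrt(2)*c^4 + 8*c^4 - 29*c^3 - 16*sqrt(2)*c^3 - 76*c^2 + 13*sqrt(2)*c^2 - 28*sqrt(2)*c + 95*c + 35*sqrt(2)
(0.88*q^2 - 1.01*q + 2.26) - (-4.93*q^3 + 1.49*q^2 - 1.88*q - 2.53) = 4.93*q^3 - 0.61*q^2 + 0.87*q + 4.79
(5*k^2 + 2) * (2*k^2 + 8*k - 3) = 10*k^4 + 40*k^3 - 11*k^2 + 16*k - 6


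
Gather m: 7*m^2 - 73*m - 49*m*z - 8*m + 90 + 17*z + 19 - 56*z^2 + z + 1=7*m^2 + m*(-49*z - 81) - 56*z^2 + 18*z + 110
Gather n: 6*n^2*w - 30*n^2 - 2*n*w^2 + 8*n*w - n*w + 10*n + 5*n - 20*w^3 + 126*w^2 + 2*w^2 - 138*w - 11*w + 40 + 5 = n^2*(6*w - 30) + n*(-2*w^2 + 7*w + 15) - 20*w^3 + 128*w^2 - 149*w + 45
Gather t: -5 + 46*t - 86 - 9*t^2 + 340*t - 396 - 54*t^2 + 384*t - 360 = -63*t^2 + 770*t - 847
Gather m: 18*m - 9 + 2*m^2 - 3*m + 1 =2*m^2 + 15*m - 8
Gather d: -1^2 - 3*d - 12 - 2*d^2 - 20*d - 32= -2*d^2 - 23*d - 45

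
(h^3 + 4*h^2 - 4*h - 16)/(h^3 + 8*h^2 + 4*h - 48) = (h + 2)/(h + 6)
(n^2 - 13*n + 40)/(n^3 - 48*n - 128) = (n - 5)/(n^2 + 8*n + 16)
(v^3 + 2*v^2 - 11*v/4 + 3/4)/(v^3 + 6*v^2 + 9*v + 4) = (4*v^3 + 8*v^2 - 11*v + 3)/(4*(v^3 + 6*v^2 + 9*v + 4))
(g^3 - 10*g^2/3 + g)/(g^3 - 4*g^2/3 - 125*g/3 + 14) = g*(g - 3)/(g^2 - g - 42)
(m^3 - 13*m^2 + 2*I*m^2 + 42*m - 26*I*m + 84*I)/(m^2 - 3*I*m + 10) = (m^2 - 13*m + 42)/(m - 5*I)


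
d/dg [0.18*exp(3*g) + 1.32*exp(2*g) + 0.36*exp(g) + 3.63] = (0.54*exp(2*g) + 2.64*exp(g) + 0.36)*exp(g)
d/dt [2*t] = 2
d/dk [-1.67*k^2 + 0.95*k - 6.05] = 0.95 - 3.34*k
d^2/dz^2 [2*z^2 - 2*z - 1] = 4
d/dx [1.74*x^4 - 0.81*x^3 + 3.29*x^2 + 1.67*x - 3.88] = 6.96*x^3 - 2.43*x^2 + 6.58*x + 1.67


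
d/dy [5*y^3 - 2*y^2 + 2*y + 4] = 15*y^2 - 4*y + 2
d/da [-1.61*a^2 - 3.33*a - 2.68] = -3.22*a - 3.33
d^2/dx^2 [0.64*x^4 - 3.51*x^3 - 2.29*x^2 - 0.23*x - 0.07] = 7.68*x^2 - 21.06*x - 4.58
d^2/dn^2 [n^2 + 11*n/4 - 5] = 2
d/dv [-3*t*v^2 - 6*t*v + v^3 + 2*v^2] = -6*t*v - 6*t + 3*v^2 + 4*v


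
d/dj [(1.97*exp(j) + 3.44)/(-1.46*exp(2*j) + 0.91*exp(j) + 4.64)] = (2.8762*exp(2*j) + 10.0448*exp(j) + 6.0104)*exp(j)/(2.1316*exp(4*j) - 2.6572*exp(3*j) - 12.7207*exp(2*j) + 8.4448*exp(j) + 21.5296)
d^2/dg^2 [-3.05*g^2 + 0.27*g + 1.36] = -6.10000000000000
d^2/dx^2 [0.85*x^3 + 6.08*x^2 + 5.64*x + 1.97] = 5.1*x + 12.16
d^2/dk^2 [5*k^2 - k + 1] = 10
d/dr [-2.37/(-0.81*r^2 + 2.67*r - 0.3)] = (6.3279 - 3.8394*r)/(0.81*r^2 - 2.67*r + 0.3)^2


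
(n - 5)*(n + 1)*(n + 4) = n^3 - 21*n - 20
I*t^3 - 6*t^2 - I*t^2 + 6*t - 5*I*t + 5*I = (t + I)*(t + 5*I)*(I*t - I)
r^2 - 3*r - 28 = (r - 7)*(r + 4)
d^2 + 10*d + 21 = (d + 3)*(d + 7)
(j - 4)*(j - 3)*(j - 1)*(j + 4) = j^4 - 4*j^3 - 13*j^2 + 64*j - 48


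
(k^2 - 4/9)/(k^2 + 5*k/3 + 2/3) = (k - 2/3)/(k + 1)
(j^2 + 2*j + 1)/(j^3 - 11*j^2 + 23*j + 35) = (j + 1)/(j^2 - 12*j + 35)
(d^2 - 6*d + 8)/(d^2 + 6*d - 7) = (d^2 - 6*d + 8)/(d^2 + 6*d - 7)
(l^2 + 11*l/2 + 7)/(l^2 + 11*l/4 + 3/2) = 2*(2*l + 7)/(4*l + 3)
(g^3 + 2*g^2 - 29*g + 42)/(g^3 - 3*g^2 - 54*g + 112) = (g - 3)/(g - 8)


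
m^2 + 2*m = m*(m + 2)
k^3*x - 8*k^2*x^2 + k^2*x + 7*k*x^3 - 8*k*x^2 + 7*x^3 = (k - 7*x)*(k - x)*(k*x + x)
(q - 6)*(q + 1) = q^2 - 5*q - 6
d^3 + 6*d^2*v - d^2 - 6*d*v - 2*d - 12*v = (d - 2)*(d + 1)*(d + 6*v)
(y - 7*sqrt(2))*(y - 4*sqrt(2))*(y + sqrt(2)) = y^3 - 10*sqrt(2)*y^2 + 34*y + 56*sqrt(2)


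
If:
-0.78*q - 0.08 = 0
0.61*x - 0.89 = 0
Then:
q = -0.10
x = 1.46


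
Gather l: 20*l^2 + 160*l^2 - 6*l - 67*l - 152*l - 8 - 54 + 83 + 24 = 180*l^2 - 225*l + 45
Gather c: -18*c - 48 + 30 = -18*c - 18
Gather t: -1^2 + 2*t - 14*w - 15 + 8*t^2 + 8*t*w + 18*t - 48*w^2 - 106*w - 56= 8*t^2 + t*(8*w + 20) - 48*w^2 - 120*w - 72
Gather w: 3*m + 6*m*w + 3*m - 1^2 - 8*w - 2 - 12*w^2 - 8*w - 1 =6*m - 12*w^2 + w*(6*m - 16) - 4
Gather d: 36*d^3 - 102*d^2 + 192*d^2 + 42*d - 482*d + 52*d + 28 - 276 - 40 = 36*d^3 + 90*d^2 - 388*d - 288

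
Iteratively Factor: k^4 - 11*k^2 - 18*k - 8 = (k + 2)*(k^3 - 2*k^2 - 7*k - 4) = (k + 1)*(k + 2)*(k^2 - 3*k - 4) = (k - 4)*(k + 1)*(k + 2)*(k + 1)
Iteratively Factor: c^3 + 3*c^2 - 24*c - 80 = (c + 4)*(c^2 - c - 20) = (c + 4)^2*(c - 5)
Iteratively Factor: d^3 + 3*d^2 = (d)*(d^2 + 3*d) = d^2*(d + 3)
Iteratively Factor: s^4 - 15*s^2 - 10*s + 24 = (s - 1)*(s^3 + s^2 - 14*s - 24) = (s - 4)*(s - 1)*(s^2 + 5*s + 6) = (s - 4)*(s - 1)*(s + 3)*(s + 2)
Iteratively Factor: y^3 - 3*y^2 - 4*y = (y + 1)*(y^2 - 4*y) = (y - 4)*(y + 1)*(y)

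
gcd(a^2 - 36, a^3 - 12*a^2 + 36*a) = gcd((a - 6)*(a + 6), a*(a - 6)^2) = a - 6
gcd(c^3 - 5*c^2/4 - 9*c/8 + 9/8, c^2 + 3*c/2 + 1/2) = c + 1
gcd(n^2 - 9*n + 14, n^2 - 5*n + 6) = n - 2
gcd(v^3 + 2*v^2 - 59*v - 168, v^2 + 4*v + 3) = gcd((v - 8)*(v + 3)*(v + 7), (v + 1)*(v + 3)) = v + 3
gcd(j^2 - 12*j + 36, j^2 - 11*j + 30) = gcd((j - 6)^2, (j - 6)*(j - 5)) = j - 6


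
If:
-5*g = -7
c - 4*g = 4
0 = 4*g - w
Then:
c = 48/5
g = 7/5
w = 28/5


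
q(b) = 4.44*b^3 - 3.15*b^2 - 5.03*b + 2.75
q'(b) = 13.32*b^2 - 6.3*b - 5.03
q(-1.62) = -16.25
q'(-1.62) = 40.13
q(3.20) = 99.89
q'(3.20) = 111.21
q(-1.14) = -2.19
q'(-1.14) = 19.46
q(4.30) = 275.89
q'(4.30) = 214.17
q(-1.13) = -1.99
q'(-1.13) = 19.10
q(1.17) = -0.34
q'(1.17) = 5.83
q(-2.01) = -35.92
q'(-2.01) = 61.45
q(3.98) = 212.75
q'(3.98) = 180.89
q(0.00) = 2.75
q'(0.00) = -5.03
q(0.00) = 2.75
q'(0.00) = -5.03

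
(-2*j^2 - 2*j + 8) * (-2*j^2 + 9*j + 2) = 4*j^4 - 14*j^3 - 38*j^2 + 68*j + 16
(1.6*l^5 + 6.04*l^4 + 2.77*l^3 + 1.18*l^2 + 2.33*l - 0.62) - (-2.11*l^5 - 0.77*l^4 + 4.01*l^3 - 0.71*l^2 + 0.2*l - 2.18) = 3.71*l^5 + 6.81*l^4 - 1.24*l^3 + 1.89*l^2 + 2.13*l + 1.56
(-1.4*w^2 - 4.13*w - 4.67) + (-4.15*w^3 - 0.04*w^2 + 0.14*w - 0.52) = -4.15*w^3 - 1.44*w^2 - 3.99*w - 5.19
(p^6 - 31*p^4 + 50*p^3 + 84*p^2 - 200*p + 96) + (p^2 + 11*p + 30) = p^6 - 31*p^4 + 50*p^3 + 85*p^2 - 189*p + 126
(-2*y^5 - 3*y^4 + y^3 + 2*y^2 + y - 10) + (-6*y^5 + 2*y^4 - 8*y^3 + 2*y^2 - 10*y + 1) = -8*y^5 - y^4 - 7*y^3 + 4*y^2 - 9*y - 9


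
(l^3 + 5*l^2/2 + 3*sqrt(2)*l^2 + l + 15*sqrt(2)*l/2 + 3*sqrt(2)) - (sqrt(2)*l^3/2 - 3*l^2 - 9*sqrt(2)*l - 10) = -sqrt(2)*l^3/2 + l^3 + 3*sqrt(2)*l^2 + 11*l^2/2 + l + 33*sqrt(2)*l/2 + 3*sqrt(2) + 10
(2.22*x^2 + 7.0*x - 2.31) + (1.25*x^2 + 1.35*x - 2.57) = 3.47*x^2 + 8.35*x - 4.88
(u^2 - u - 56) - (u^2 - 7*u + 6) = 6*u - 62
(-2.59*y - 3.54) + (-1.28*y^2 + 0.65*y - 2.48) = -1.28*y^2 - 1.94*y - 6.02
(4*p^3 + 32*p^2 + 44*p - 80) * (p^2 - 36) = 4*p^5 + 32*p^4 - 100*p^3 - 1232*p^2 - 1584*p + 2880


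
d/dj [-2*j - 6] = -2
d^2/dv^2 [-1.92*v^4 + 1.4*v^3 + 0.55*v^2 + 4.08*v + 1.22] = -23.04*v^2 + 8.4*v + 1.1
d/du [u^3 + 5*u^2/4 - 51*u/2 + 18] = 3*u^2 + 5*u/2 - 51/2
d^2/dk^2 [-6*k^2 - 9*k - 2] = -12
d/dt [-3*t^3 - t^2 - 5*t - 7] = -9*t^2 - 2*t - 5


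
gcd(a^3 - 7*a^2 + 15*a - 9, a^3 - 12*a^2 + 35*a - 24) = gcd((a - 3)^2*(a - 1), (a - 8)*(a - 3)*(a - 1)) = a^2 - 4*a + 3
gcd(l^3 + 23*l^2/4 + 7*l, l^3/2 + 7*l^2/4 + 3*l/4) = l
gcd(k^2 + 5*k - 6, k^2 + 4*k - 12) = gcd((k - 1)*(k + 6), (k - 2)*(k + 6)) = k + 6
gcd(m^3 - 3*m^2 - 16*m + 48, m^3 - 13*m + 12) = m^2 + m - 12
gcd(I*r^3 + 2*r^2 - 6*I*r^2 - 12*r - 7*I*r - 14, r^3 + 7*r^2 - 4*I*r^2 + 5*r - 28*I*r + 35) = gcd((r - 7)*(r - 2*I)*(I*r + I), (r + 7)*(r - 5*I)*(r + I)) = 1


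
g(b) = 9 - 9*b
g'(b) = -9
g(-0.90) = 17.10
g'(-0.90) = -9.00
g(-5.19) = 55.71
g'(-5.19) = -9.00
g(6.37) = -48.33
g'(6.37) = -9.00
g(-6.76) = 69.84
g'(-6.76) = -9.00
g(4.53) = -31.77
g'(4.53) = -9.00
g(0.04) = 8.64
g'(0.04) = -9.00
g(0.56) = 3.96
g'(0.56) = -9.00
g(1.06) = -0.54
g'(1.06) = -9.00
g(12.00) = -99.00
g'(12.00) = -9.00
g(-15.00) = 144.00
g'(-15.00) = -9.00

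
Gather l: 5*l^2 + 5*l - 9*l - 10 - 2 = 5*l^2 - 4*l - 12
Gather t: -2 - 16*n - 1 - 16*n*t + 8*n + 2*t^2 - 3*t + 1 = -8*n + 2*t^2 + t*(-16*n - 3) - 2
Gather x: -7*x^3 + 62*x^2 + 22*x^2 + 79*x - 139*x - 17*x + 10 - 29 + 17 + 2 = -7*x^3 + 84*x^2 - 77*x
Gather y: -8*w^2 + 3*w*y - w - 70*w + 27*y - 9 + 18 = -8*w^2 - 71*w + y*(3*w + 27) + 9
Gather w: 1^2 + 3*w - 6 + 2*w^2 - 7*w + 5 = 2*w^2 - 4*w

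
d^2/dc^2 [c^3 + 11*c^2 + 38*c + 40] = 6*c + 22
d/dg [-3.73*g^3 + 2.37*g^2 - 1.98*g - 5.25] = -11.19*g^2 + 4.74*g - 1.98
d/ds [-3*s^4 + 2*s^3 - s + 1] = -12*s^3 + 6*s^2 - 1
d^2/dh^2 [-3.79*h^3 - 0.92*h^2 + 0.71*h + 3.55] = -22.74*h - 1.84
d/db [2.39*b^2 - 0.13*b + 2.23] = 4.78*b - 0.13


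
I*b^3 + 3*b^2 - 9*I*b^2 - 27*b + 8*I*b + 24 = (b - 8)*(b - 3*I)*(I*b - I)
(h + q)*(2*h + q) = 2*h^2 + 3*h*q + q^2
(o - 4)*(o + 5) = o^2 + o - 20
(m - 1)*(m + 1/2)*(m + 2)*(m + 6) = m^4 + 15*m^3/2 + 15*m^2/2 - 10*m - 6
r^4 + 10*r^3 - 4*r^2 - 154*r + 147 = (r - 3)*(r - 1)*(r + 7)^2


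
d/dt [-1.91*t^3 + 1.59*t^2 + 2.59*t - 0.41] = -5.73*t^2 + 3.18*t + 2.59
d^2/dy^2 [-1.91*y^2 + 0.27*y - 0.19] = -3.82000000000000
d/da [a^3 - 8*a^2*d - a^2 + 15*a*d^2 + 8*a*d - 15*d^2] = 3*a^2 - 16*a*d - 2*a + 15*d^2 + 8*d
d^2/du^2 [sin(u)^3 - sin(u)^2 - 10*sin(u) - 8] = -9*sin(u)^3 + 4*sin(u)^2 + 16*sin(u) - 2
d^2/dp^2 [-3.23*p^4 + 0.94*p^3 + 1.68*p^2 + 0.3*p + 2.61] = -38.76*p^2 + 5.64*p + 3.36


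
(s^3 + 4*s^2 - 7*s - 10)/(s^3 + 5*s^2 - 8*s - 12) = (s + 5)/(s + 6)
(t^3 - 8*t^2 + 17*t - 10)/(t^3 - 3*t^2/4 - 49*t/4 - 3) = 4*(-t^3 + 8*t^2 - 17*t + 10)/(-4*t^3 + 3*t^2 + 49*t + 12)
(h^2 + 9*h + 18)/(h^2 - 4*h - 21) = (h + 6)/(h - 7)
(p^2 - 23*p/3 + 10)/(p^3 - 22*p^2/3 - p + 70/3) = (3*p^2 - 23*p + 30)/(3*p^3 - 22*p^2 - 3*p + 70)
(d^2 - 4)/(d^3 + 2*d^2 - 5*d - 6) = (d + 2)/(d^2 + 4*d + 3)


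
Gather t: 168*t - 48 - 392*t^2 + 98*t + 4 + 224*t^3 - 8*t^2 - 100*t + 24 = 224*t^3 - 400*t^2 + 166*t - 20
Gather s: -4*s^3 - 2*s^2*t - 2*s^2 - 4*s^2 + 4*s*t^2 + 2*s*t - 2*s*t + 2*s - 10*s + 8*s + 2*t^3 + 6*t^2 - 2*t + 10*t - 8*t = -4*s^3 + s^2*(-2*t - 6) + 4*s*t^2 + 2*t^3 + 6*t^2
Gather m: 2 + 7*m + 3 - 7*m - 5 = 0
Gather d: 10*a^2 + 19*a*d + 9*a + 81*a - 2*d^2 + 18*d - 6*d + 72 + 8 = 10*a^2 + 90*a - 2*d^2 + d*(19*a + 12) + 80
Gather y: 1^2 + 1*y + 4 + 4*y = 5*y + 5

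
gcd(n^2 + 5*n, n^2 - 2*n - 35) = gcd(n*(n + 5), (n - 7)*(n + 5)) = n + 5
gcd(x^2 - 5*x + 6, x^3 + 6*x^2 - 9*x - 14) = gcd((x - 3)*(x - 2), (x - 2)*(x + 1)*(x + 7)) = x - 2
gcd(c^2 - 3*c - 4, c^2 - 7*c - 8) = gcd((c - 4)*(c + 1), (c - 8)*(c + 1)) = c + 1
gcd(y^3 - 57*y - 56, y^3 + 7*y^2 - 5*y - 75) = 1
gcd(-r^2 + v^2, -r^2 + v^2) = r^2 - v^2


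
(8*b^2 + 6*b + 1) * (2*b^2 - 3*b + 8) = 16*b^4 - 12*b^3 + 48*b^2 + 45*b + 8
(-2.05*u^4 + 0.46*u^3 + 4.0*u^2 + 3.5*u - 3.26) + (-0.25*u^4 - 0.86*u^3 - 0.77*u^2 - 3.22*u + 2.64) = -2.3*u^4 - 0.4*u^3 + 3.23*u^2 + 0.28*u - 0.62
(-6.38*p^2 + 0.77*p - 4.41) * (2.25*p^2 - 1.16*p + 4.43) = -14.355*p^4 + 9.1333*p^3 - 39.0791*p^2 + 8.5267*p - 19.5363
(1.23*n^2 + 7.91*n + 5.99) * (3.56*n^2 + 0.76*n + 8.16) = 4.3788*n^4 + 29.0944*n^3 + 37.3728*n^2 + 69.098*n + 48.8784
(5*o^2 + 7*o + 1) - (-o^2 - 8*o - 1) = 6*o^2 + 15*o + 2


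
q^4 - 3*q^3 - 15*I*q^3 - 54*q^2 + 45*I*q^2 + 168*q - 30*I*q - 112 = (q - 2)*(q - 1)*(q - 8*I)*(q - 7*I)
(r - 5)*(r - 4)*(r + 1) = r^3 - 8*r^2 + 11*r + 20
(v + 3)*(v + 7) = v^2 + 10*v + 21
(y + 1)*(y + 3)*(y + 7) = y^3 + 11*y^2 + 31*y + 21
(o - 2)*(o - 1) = o^2 - 3*o + 2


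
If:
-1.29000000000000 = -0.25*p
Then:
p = 5.16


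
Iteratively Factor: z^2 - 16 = (z - 4)*(z + 4)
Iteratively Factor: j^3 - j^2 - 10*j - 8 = (j + 1)*(j^2 - 2*j - 8) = (j + 1)*(j + 2)*(j - 4)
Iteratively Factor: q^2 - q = (q)*(q - 1)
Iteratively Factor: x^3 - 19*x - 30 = (x + 2)*(x^2 - 2*x - 15) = (x - 5)*(x + 2)*(x + 3)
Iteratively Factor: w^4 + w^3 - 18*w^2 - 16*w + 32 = (w - 4)*(w^3 + 5*w^2 + 2*w - 8) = (w - 4)*(w + 4)*(w^2 + w - 2) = (w - 4)*(w - 1)*(w + 4)*(w + 2)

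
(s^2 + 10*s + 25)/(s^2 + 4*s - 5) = (s + 5)/(s - 1)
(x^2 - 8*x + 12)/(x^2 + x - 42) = (x - 2)/(x + 7)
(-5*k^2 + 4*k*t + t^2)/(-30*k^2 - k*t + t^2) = (-k + t)/(-6*k + t)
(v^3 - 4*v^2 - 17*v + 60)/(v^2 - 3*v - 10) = (v^2 + v - 12)/(v + 2)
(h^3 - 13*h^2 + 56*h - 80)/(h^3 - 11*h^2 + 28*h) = (h^2 - 9*h + 20)/(h*(h - 7))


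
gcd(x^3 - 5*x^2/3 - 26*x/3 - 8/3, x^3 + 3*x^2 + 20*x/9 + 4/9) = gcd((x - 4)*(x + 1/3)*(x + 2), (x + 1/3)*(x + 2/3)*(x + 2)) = x^2 + 7*x/3 + 2/3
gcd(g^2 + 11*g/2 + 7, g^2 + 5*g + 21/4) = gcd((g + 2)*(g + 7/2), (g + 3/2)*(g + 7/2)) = g + 7/2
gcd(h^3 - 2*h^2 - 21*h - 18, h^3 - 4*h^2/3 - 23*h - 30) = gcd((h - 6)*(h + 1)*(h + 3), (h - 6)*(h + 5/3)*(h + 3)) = h^2 - 3*h - 18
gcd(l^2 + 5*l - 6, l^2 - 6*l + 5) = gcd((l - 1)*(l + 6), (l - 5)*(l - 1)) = l - 1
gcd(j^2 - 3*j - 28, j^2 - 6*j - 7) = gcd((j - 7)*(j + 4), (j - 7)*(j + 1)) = j - 7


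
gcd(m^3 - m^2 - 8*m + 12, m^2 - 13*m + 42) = 1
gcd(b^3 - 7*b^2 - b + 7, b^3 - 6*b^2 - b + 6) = b^2 - 1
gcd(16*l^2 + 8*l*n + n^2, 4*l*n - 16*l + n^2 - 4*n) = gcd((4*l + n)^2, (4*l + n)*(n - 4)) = 4*l + n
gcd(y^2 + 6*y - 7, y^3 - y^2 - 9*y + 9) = y - 1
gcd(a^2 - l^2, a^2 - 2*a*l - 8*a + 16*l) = 1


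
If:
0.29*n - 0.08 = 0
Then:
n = 0.28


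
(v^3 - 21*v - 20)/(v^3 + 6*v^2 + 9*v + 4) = (v - 5)/(v + 1)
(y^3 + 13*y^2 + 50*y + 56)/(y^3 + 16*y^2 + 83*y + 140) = (y + 2)/(y + 5)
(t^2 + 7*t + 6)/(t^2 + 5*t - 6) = (t + 1)/(t - 1)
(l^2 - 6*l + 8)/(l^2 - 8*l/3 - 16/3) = 3*(l - 2)/(3*l + 4)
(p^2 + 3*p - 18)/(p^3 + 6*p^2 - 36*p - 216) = (p - 3)/(p^2 - 36)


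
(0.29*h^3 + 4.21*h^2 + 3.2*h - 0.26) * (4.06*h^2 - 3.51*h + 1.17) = 1.1774*h^5 + 16.0747*h^4 - 1.4458*h^3 - 7.3619*h^2 + 4.6566*h - 0.3042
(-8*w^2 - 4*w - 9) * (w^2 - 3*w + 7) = -8*w^4 + 20*w^3 - 53*w^2 - w - 63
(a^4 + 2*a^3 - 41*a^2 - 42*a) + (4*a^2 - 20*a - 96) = a^4 + 2*a^3 - 37*a^2 - 62*a - 96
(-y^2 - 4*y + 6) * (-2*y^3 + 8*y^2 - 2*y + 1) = 2*y^5 - 42*y^3 + 55*y^2 - 16*y + 6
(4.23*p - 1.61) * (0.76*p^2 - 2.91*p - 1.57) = 3.2148*p^3 - 13.5329*p^2 - 1.956*p + 2.5277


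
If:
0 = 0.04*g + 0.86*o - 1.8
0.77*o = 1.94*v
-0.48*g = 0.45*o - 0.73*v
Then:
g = -0.71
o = 2.13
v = 0.84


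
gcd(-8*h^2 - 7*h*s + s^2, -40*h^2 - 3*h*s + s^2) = -8*h + s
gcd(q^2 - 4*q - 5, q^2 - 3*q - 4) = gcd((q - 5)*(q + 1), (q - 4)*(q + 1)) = q + 1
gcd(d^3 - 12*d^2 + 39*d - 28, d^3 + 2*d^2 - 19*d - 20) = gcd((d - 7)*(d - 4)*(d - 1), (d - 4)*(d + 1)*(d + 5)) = d - 4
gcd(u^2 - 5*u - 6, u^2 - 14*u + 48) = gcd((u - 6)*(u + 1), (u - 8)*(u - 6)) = u - 6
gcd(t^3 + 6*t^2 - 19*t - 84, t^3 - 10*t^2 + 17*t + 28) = t - 4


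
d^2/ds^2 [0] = 0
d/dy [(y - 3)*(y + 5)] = 2*y + 2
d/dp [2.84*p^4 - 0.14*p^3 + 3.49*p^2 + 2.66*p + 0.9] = 11.36*p^3 - 0.42*p^2 + 6.98*p + 2.66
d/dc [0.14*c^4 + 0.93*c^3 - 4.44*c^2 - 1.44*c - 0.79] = 0.56*c^3 + 2.79*c^2 - 8.88*c - 1.44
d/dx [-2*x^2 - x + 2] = -4*x - 1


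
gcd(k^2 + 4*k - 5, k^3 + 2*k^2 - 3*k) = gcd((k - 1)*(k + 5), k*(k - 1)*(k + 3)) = k - 1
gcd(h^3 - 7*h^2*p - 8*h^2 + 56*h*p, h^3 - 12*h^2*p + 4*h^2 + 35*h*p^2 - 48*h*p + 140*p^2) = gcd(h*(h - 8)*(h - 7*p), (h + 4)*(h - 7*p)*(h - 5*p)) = -h + 7*p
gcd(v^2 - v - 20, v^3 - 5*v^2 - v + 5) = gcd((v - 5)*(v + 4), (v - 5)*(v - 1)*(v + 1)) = v - 5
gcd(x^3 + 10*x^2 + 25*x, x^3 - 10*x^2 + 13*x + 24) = 1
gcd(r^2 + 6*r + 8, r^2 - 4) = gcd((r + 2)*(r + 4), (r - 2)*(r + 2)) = r + 2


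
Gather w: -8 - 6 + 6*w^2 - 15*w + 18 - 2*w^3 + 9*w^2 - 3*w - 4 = -2*w^3 + 15*w^2 - 18*w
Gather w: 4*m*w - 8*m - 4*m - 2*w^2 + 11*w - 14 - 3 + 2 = -12*m - 2*w^2 + w*(4*m + 11) - 15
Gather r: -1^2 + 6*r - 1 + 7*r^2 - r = 7*r^2 + 5*r - 2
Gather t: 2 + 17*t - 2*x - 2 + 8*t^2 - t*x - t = 8*t^2 + t*(16 - x) - 2*x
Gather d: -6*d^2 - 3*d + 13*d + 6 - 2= -6*d^2 + 10*d + 4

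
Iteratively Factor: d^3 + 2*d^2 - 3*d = (d + 3)*(d^2 - d) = (d - 1)*(d + 3)*(d)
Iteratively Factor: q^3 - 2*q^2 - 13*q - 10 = (q + 1)*(q^2 - 3*q - 10) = (q - 5)*(q + 1)*(q + 2)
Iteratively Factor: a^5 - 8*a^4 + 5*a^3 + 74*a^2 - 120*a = (a - 5)*(a^4 - 3*a^3 - 10*a^2 + 24*a) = (a - 5)*(a - 2)*(a^3 - a^2 - 12*a) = (a - 5)*(a - 2)*(a + 3)*(a^2 - 4*a) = a*(a - 5)*(a - 2)*(a + 3)*(a - 4)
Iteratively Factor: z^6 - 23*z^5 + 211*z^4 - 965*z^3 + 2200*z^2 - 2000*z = (z)*(z^5 - 23*z^4 + 211*z^3 - 965*z^2 + 2200*z - 2000) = z*(z - 5)*(z^4 - 18*z^3 + 121*z^2 - 360*z + 400) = z*(z - 5)^2*(z^3 - 13*z^2 + 56*z - 80) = z*(z - 5)^2*(z - 4)*(z^2 - 9*z + 20) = z*(z - 5)^2*(z - 4)^2*(z - 5)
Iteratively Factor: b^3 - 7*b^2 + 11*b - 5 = (b - 1)*(b^2 - 6*b + 5) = (b - 5)*(b - 1)*(b - 1)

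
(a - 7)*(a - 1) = a^2 - 8*a + 7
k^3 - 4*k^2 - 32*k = k*(k - 8)*(k + 4)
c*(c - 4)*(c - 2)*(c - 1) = c^4 - 7*c^3 + 14*c^2 - 8*c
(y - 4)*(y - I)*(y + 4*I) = y^3 - 4*y^2 + 3*I*y^2 + 4*y - 12*I*y - 16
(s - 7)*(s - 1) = s^2 - 8*s + 7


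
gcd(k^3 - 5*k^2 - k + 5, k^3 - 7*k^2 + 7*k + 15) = k^2 - 4*k - 5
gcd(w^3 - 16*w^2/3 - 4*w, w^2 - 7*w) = w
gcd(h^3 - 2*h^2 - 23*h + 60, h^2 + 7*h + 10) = h + 5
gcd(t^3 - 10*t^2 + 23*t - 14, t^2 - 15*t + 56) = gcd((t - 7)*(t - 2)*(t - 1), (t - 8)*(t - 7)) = t - 7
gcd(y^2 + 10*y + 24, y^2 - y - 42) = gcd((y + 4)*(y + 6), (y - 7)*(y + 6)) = y + 6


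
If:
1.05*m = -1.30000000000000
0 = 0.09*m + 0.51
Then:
No Solution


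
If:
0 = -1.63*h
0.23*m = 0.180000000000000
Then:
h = 0.00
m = 0.78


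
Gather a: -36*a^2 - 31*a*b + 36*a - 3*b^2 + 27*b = -36*a^2 + a*(36 - 31*b) - 3*b^2 + 27*b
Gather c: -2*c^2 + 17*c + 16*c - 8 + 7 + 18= -2*c^2 + 33*c + 17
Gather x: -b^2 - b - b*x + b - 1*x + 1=-b^2 + x*(-b - 1) + 1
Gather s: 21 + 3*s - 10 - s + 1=2*s + 12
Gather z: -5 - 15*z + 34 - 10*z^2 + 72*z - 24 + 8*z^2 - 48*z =-2*z^2 + 9*z + 5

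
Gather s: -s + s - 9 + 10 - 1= 0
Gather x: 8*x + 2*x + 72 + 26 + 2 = 10*x + 100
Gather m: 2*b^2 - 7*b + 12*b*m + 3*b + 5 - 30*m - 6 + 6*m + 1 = 2*b^2 - 4*b + m*(12*b - 24)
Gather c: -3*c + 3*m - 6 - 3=-3*c + 3*m - 9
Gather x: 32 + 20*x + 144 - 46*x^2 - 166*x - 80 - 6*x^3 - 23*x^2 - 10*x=-6*x^3 - 69*x^2 - 156*x + 96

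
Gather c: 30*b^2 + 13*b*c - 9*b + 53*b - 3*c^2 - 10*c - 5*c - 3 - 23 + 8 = 30*b^2 + 44*b - 3*c^2 + c*(13*b - 15) - 18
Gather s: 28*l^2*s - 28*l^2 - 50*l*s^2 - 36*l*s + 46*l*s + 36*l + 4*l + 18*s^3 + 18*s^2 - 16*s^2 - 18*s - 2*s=-28*l^2 + 40*l + 18*s^3 + s^2*(2 - 50*l) + s*(28*l^2 + 10*l - 20)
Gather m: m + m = 2*m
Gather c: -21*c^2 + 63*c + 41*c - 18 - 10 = -21*c^2 + 104*c - 28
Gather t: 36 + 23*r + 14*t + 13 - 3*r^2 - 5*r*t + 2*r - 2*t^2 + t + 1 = -3*r^2 + 25*r - 2*t^2 + t*(15 - 5*r) + 50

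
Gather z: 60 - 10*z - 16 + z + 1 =45 - 9*z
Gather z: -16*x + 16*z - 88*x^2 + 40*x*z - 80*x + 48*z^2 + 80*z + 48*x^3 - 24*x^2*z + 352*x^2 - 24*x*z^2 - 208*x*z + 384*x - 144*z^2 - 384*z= 48*x^3 + 264*x^2 + 288*x + z^2*(-24*x - 96) + z*(-24*x^2 - 168*x - 288)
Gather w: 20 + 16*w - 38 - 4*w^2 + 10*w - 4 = -4*w^2 + 26*w - 22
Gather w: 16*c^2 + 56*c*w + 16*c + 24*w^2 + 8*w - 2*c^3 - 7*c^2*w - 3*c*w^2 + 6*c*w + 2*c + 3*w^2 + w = -2*c^3 + 16*c^2 + 18*c + w^2*(27 - 3*c) + w*(-7*c^2 + 62*c + 9)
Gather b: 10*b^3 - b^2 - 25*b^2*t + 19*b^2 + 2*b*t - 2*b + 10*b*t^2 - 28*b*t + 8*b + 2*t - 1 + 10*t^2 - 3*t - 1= 10*b^3 + b^2*(18 - 25*t) + b*(10*t^2 - 26*t + 6) + 10*t^2 - t - 2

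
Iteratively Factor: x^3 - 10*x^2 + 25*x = (x)*(x^2 - 10*x + 25) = x*(x - 5)*(x - 5)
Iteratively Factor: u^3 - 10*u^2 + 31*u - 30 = (u - 2)*(u^2 - 8*u + 15) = (u - 3)*(u - 2)*(u - 5)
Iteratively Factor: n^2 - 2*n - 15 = (n + 3)*(n - 5)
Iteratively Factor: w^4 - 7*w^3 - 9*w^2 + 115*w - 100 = (w - 5)*(w^3 - 2*w^2 - 19*w + 20) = (w - 5)*(w - 1)*(w^2 - w - 20) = (w - 5)*(w - 1)*(w + 4)*(w - 5)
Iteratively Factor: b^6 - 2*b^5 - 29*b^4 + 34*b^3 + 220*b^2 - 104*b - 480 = (b - 5)*(b^5 + 3*b^4 - 14*b^3 - 36*b^2 + 40*b + 96) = (b - 5)*(b + 2)*(b^4 + b^3 - 16*b^2 - 4*b + 48) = (b - 5)*(b + 2)*(b + 4)*(b^3 - 3*b^2 - 4*b + 12) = (b - 5)*(b - 3)*(b + 2)*(b + 4)*(b^2 - 4) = (b - 5)*(b - 3)*(b + 2)^2*(b + 4)*(b - 2)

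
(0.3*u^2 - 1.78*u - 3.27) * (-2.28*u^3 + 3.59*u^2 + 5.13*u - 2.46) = -0.684*u^5 + 5.1354*u^4 + 2.6044*u^3 - 21.6087*u^2 - 12.3963*u + 8.0442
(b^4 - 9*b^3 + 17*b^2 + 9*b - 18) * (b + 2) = b^5 - 7*b^4 - b^3 + 43*b^2 - 36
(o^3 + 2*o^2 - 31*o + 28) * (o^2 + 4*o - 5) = o^5 + 6*o^4 - 28*o^3 - 106*o^2 + 267*o - 140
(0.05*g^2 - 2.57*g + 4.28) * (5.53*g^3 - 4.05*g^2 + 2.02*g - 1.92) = 0.2765*g^5 - 14.4146*g^4 + 34.1779*g^3 - 22.6214*g^2 + 13.58*g - 8.2176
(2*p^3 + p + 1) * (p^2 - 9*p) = 2*p^5 - 18*p^4 + p^3 - 8*p^2 - 9*p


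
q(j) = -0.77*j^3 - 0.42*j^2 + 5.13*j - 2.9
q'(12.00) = -337.59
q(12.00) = -1332.38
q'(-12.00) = -317.43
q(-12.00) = 1205.62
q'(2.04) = -6.20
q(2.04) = -0.72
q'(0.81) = 2.93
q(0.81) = 0.57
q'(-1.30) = 2.32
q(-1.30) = -8.59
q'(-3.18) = -15.56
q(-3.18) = 1.30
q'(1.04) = 1.76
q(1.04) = 1.11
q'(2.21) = -8.01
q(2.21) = -1.93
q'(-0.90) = 4.01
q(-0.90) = -7.30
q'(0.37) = 4.50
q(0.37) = -1.10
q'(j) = -2.31*j^2 - 0.84*j + 5.13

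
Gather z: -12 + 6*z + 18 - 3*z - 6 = 3*z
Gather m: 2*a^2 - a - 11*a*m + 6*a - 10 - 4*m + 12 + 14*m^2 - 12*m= 2*a^2 + 5*a + 14*m^2 + m*(-11*a - 16) + 2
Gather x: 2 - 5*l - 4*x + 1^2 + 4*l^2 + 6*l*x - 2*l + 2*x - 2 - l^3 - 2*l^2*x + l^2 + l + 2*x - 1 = -l^3 + 5*l^2 - 6*l + x*(-2*l^2 + 6*l)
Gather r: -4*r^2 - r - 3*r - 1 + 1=-4*r^2 - 4*r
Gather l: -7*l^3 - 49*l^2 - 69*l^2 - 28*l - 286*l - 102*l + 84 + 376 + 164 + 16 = -7*l^3 - 118*l^2 - 416*l + 640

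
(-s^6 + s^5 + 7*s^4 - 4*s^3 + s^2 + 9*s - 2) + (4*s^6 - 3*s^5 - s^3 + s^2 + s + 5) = 3*s^6 - 2*s^5 + 7*s^4 - 5*s^3 + 2*s^2 + 10*s + 3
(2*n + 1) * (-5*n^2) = -10*n^3 - 5*n^2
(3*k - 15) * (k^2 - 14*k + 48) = 3*k^3 - 57*k^2 + 354*k - 720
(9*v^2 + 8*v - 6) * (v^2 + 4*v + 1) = 9*v^4 + 44*v^3 + 35*v^2 - 16*v - 6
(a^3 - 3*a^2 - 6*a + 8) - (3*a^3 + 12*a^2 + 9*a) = -2*a^3 - 15*a^2 - 15*a + 8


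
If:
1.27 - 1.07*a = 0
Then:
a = 1.19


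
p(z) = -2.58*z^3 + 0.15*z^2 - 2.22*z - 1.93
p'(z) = -7.74*z^2 + 0.3*z - 2.22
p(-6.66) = 781.66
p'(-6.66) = -347.53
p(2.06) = -28.42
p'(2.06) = -34.45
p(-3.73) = 142.33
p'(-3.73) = -111.02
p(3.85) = -155.49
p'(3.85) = -115.79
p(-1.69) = 14.70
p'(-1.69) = -24.83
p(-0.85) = 1.65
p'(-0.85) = -8.07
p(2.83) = -65.49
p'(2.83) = -63.36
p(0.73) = -4.47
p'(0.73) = -6.13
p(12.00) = -4465.21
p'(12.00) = -1113.18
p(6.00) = -567.13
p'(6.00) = -279.06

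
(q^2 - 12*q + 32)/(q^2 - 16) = (q - 8)/(q + 4)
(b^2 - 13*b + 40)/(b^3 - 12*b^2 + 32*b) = (b - 5)/(b*(b - 4))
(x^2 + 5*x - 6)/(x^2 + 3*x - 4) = (x + 6)/(x + 4)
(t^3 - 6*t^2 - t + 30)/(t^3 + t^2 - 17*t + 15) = (t^2 - 3*t - 10)/(t^2 + 4*t - 5)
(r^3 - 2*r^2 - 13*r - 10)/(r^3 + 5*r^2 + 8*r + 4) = (r - 5)/(r + 2)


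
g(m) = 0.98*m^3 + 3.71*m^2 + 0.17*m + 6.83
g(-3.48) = 9.87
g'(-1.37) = -4.48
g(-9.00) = -408.61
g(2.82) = 58.79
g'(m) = 2.94*m^2 + 7.42*m + 0.17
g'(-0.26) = -1.56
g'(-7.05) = 93.98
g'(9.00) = 305.09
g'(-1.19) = -4.50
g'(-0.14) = -0.81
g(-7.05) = -153.37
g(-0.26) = 7.02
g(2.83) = 59.24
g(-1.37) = 11.04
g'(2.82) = 44.47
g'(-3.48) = 9.95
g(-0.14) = 6.88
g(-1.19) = 10.23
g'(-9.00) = 171.53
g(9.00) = 1023.29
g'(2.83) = 44.71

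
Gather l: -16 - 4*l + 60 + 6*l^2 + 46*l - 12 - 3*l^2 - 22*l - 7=3*l^2 + 20*l + 25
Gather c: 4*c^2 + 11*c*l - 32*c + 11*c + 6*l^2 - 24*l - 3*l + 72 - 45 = 4*c^2 + c*(11*l - 21) + 6*l^2 - 27*l + 27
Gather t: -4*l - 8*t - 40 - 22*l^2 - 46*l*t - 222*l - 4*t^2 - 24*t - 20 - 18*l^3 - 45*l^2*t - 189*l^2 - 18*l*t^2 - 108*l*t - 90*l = -18*l^3 - 211*l^2 - 316*l + t^2*(-18*l - 4) + t*(-45*l^2 - 154*l - 32) - 60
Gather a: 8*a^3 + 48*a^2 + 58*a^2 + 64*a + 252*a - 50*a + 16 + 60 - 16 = 8*a^3 + 106*a^2 + 266*a + 60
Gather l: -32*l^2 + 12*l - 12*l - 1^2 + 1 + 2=2 - 32*l^2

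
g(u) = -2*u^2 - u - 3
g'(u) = -4*u - 1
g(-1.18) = -4.60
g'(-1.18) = 3.72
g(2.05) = -13.46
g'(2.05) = -9.20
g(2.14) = -14.30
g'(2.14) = -9.56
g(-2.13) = -9.94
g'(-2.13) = 7.52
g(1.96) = -12.64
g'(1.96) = -8.84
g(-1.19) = -4.64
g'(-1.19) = 3.76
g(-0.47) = -2.97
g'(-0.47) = 0.88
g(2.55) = -18.56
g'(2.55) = -11.20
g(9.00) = -174.00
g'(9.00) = -37.00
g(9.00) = -174.00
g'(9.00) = -37.00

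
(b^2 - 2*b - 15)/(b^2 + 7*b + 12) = (b - 5)/(b + 4)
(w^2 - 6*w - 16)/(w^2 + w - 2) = (w - 8)/(w - 1)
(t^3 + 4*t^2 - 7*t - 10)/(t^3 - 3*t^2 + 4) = (t + 5)/(t - 2)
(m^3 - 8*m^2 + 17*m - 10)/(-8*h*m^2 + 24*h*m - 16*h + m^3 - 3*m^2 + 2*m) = (5 - m)/(8*h - m)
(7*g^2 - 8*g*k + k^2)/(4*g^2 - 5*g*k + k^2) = (7*g - k)/(4*g - k)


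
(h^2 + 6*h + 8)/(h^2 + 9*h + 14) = (h + 4)/(h + 7)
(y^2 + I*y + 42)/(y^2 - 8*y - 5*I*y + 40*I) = (y^2 + I*y + 42)/(y^2 - 8*y - 5*I*y + 40*I)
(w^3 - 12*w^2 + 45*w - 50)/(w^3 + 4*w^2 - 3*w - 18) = (w^2 - 10*w + 25)/(w^2 + 6*w + 9)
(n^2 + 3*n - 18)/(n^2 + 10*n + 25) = (n^2 + 3*n - 18)/(n^2 + 10*n + 25)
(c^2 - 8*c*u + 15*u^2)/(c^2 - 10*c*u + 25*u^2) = (-c + 3*u)/(-c + 5*u)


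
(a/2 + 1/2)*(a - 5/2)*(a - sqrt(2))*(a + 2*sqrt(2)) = a^4/2 - 3*a^3/4 + sqrt(2)*a^3/2 - 13*a^2/4 - 3*sqrt(2)*a^2/4 - 5*sqrt(2)*a/4 + 3*a + 5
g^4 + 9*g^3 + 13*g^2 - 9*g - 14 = (g - 1)*(g + 1)*(g + 2)*(g + 7)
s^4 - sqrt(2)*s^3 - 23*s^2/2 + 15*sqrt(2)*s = s*(s - 2*sqrt(2))*(s - 3*sqrt(2)/2)*(s + 5*sqrt(2)/2)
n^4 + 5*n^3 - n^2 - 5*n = n*(n - 1)*(n + 1)*(n + 5)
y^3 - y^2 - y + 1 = (y - 1)^2*(y + 1)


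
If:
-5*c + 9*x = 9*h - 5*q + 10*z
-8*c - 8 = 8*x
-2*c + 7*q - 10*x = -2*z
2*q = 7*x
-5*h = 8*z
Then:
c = -9/8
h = 13/4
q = 7/16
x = 1/8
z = -65/32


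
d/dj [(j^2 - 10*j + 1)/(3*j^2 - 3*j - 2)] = (27*j^2 - 10*j + 23)/(9*j^4 - 18*j^3 - 3*j^2 + 12*j + 4)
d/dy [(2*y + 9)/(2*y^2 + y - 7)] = (4*y^2 + 2*y - (2*y + 9)*(4*y + 1) - 14)/(2*y^2 + y - 7)^2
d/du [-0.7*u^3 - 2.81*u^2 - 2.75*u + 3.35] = -2.1*u^2 - 5.62*u - 2.75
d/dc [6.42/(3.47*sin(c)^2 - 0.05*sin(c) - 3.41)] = (0.321 - 44.5548*sin(c))*cos(c)/(-3.47*sin(c)^2 + 0.05*sin(c) + 3.41)^2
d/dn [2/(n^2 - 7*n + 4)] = 2*(7 - 2*n)/(n^2 - 7*n + 4)^2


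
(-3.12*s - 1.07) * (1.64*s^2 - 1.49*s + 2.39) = -5.1168*s^3 + 2.894*s^2 - 5.8625*s - 2.5573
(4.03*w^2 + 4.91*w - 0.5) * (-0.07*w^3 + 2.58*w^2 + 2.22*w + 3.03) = -0.2821*w^5 + 10.0537*w^4 + 21.6494*w^3 + 21.8211*w^2 + 13.7673*w - 1.515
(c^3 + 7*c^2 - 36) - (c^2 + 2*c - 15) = c^3 + 6*c^2 - 2*c - 21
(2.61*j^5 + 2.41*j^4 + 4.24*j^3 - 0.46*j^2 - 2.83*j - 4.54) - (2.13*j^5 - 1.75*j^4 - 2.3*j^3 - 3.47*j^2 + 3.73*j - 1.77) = 0.48*j^5 + 4.16*j^4 + 6.54*j^3 + 3.01*j^2 - 6.56*j - 2.77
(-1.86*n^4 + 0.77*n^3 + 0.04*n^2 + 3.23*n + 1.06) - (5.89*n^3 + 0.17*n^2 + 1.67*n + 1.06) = -1.86*n^4 - 5.12*n^3 - 0.13*n^2 + 1.56*n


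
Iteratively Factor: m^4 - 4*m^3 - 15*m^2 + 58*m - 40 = (m + 4)*(m^3 - 8*m^2 + 17*m - 10) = (m - 2)*(m + 4)*(m^2 - 6*m + 5) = (m - 2)*(m - 1)*(m + 4)*(m - 5)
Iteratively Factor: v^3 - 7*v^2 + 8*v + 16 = (v + 1)*(v^2 - 8*v + 16) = (v - 4)*(v + 1)*(v - 4)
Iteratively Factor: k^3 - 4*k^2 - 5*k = (k + 1)*(k^2 - 5*k) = k*(k + 1)*(k - 5)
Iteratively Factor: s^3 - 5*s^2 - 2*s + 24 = (s - 3)*(s^2 - 2*s - 8) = (s - 4)*(s - 3)*(s + 2)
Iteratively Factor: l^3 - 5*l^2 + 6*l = (l - 3)*(l^2 - 2*l) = (l - 3)*(l - 2)*(l)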